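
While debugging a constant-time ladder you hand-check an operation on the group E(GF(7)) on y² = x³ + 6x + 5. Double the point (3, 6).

tangent at (3, 6): λ = (3·3² + 6)/(2·6) ≡ 5/5. 5⁻¹ ≡ 3 (mod 7) since 5·3 = 15 ≡ 1, so λ ≡ 5·3 ≡ 1.
  x = λ² - 3 - 3 = 1 - 6 ≡ 2; y = λ·(3 - 2) - 6 ≡ 2. → (2, 2)

(2, 2)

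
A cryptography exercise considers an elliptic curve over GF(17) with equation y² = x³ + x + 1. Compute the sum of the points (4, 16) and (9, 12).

(4, 16) + (9, 12). λ = (12 - 16)/(9 - 4) ≡ 13/5 mod 17. 5⁻¹ ≡ 7 (mod 17) since 5·7 = 35 ≡ 1, so λ ≡ 6.
  x = λ² - 4 - 9 = 36 - 13 ≡ 6; y = λ·(4 - 6) - 16 ≡ 6. → (6, 6)

(6, 6)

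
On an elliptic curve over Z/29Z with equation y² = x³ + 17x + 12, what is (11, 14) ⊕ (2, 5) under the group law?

(11, 14) + (2, 5). λ = (5 - 14)/(2 - 11) ≡ 20/20 mod 29. 20⁻¹ ≡ 16 (mod 29), so λ ≡ 1.
  x = λ² - 11 - 2 = 1 - 13 ≡ 17; y = λ·(11 - 17) - 14 ≡ 9. → (17, 9)

(17, 9)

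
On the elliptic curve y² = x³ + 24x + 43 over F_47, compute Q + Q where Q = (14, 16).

tangent at (14, 16): λ = (3·14² + 24)/(2·16) ≡ 1/32. 32⁻¹ ≡ 25 (mod 47) since 32·25 = 800 ≡ 1, so λ ≡ 1·25 ≡ 25.
  x = λ² - 14 - 14 = 625 - 28 ≡ 33; y = λ·(14 - 33) - 16 ≡ 26. → (33, 26)

(33, 26)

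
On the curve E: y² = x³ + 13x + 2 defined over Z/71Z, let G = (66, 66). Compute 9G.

(6, 15)

Double-and-add on 9 = (1001)₂. Start with G = (66, 66) for the leading 1-bit.
double: tangent at (66, 66): λ = (3·66² + 13)/(2·66) ≡ 17/61. 61⁻¹ ≡ 7 (mod 71), so λ ≡ 17·7 ≡ 48.
  x = λ² - 66 - 66 = 2304 - 132 ≡ 42; y = λ·(66 - 42) - 66 ≡ 21. → (42, 21)
double: tangent at (42, 21): λ = (3·42² + 13)/(2·21) ≡ 51/42. 42⁻¹ ≡ 22 (mod 71), so λ ≡ 51·22 ≡ 57.
  x = λ² - 42 - 42 = 3249 - 84 ≡ 41; y = λ·(42 - 41) - 21 ≡ 36. → (41, 36)
double: tangent at (41, 36): λ = (3·41² + 13)/(2·36) ≡ 15/1. 1⁻¹ ≡ 1 (mod 71), so λ ≡ 15·1 ≡ 15.
  x = λ² - 41 - 41 = 225 - 82 ≡ 1; y = λ·(41 - 1) - 36 ≡ 67. → (1, 67)
add G: (1, 67) + (66, 66). λ = (66 - 67)/(66 - 1) ≡ 70/65 mod 71. 65⁻¹ ≡ 59 (mod 71), so λ ≡ 12.
  x = λ² - 1 - 66 = 144 - 67 ≡ 6; y = λ·(1 - 6) - 67 ≡ 15. → (6, 15)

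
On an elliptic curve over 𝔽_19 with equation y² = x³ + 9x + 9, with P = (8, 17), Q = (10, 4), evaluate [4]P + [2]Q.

(2, 4)

First 4P:
Double-and-add on 4 = (100)₂. Start with P = (8, 17) for the leading 1-bit.
double: tangent at (8, 17): λ = (3·8² + 9)/(2·17) ≡ 11/15. 15⁻¹ ≡ 14 (mod 19), so λ ≡ 11·14 ≡ 2.
  x = λ² - 8 - 8 = 4 - 16 ≡ 7; y = λ·(8 - 7) - 17 ≡ 4. → (7, 4)
double: tangent at (7, 4): λ = (3·7² + 9)/(2·4) ≡ 4/8. 8⁻¹ ≡ 12 (mod 19) since 8·12 = 96 ≡ 1, so λ ≡ 4·12 ≡ 10.
  x = λ² - 7 - 7 = 100 - 14 ≡ 10; y = λ·(7 - 10) - 4 ≡ 4. → (10, 4)
4P = (10, 4).
Next 2Q:
Repeated addition: build up to 2Q.
2Q: tangent at (10, 4): λ = (3·10² + 9)/(2·4) ≡ 5/8. 8⁻¹ ≡ 12 (mod 19), so λ ≡ 5·12 ≡ 3.
  x = λ² - 10 - 10 = 9 - 20 ≡ 8; y = λ·(10 - 8) - 4 ≡ 2. → (8, 2)
2Q = (8, 2).
Finally 4P + 2Q:
(10, 4) + (8, 2). λ = (2 - 4)/(8 - 10) ≡ 17/17 mod 19. 17⁻¹ ≡ 9 (mod 19) since 17·9 = 153 ≡ 1, so λ ≡ 1.
  x = λ² - 10 - 8 = 1 - 18 ≡ 2; y = λ·(10 - 2) - 4 ≡ 4. → (2, 4)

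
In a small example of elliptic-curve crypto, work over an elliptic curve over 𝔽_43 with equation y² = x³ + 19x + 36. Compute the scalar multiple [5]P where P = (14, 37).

Double-and-add on 5 = (101)₂. Start with P = (14, 37) for the leading 1-bit.
double: tangent at (14, 37): λ = (3·14² + 19)/(2·37) ≡ 5/31. 31⁻¹ ≡ 25 (mod 43), so λ ≡ 5·25 ≡ 39.
  x = λ² - 14 - 14 = 1521 - 28 ≡ 31; y = λ·(14 - 31) - 37 ≡ 31. → (31, 31)
double: tangent at (31, 31): λ = (3·31² + 19)/(2·31) ≡ 21/19. 19⁻¹ ≡ 34 (mod 43), so λ ≡ 21·34 ≡ 26.
  x = λ² - 31 - 31 = 676 - 62 ≡ 12; y = λ·(31 - 12) - 31 ≡ 33. → (12, 33)
add P: (12, 33) + (14, 37). λ = (37 - 33)/(14 - 12) ≡ 4/2 mod 43. 2⁻¹ ≡ 22 (mod 43) since 2·22 = 44 ≡ 1, so λ ≡ 2.
  x = λ² - 12 - 14 = 4 - 26 ≡ 21; y = λ·(12 - 21) - 33 ≡ 35. → (21, 35)

(21, 35)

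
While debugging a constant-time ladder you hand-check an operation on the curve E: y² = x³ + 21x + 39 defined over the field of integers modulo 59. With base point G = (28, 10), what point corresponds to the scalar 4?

Repeated addition: build up to 4G.
2G: tangent at (28, 10): λ = (3·28² + 21)/(2·10) ≡ 13/20. 20⁻¹ ≡ 3 (mod 59) since 20·3 = 60 ≡ 1, so λ ≡ 13·3 ≡ 39.
  x = λ² - 28 - 28 = 1521 - 56 ≡ 49; y = λ·(28 - 49) - 10 ≡ 56. → (49, 56)
3G: (49, 56) + (28, 10). λ = (10 - 56)/(28 - 49) ≡ 13/38 mod 59. 38⁻¹ ≡ 14 (mod 59) since 38·14 = 532 ≡ 1, so λ ≡ 5.
  x = λ² - 49 - 28 = 25 - 77 ≡ 7; y = λ·(49 - 7) - 56 ≡ 36. → (7, 36)
4G: (7, 36) + (28, 10). λ = (10 - 36)/(28 - 7) ≡ 33/21 mod 59. 21⁻¹ ≡ 45 (mod 59) since 21·45 = 945 ≡ 1, so λ ≡ 10.
  x = λ² - 7 - 28 = 100 - 35 ≡ 6; y = λ·(7 - 6) - 36 ≡ 33. → (6, 33)

(6, 33)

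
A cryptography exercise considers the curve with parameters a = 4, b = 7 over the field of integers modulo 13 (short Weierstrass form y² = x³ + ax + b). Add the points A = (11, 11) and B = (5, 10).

(1, 8)

(11, 11) + (5, 10). λ = (10 - 11)/(5 - 11) ≡ 12/7 mod 13. 7⁻¹ ≡ 2 (mod 13) since 7·2 = 14 ≡ 1, so λ ≡ 11.
  x = λ² - 11 - 5 = 121 - 16 ≡ 1; y = λ·(11 - 1) - 11 ≡ 8. → (1, 8)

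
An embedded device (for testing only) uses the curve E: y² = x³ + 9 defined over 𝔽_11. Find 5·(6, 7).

(3, 6)

Write Q = (6, 7).
Double-and-add on 5 = (101)₂. Start with Q = (6, 7) for the leading 1-bit.
double: tangent at (6, 7): λ = (3·6² + 0)/(2·7) ≡ 9/3. 3⁻¹ ≡ 4 (mod 11), so λ ≡ 9·4 ≡ 3.
  x = λ² - 6 - 6 = 9 - 12 ≡ 8; y = λ·(6 - 8) - 7 ≡ 9. → (8, 9)
double: tangent at (8, 9): λ = (3·8² + 0)/(2·9) ≡ 5/7. 7⁻¹ ≡ 8 (mod 11), so λ ≡ 5·8 ≡ 7.
  x = λ² - 8 - 8 = 49 - 16 ≡ 0; y = λ·(8 - 0) - 9 ≡ 3. → (0, 3)
add Q: (0, 3) + (6, 7). λ = (7 - 3)/(6 - 0) ≡ 4/6 mod 11. 6⁻¹ ≡ 2 (mod 11), so λ ≡ 8.
  x = λ² - 0 - 6 = 64 - 6 ≡ 3; y = λ·(0 - 3) - 3 ≡ 6. → (3, 6)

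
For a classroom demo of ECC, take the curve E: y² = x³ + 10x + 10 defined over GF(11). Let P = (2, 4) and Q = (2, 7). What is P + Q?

O

The two points share x = 2 and their y-coordinates satisfy 4 + 7 ≡ 0 (mod 11), so they are inverses. Their sum is 𝒪.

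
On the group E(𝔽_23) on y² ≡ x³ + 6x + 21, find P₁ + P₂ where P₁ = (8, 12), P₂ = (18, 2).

(8, 12) + (18, 2). λ = (2 - 12)/(18 - 8) ≡ 13/10 mod 23. 10⁻¹ ≡ 7 (mod 23) since 10·7 = 70 ≡ 1, so λ ≡ 22.
  x = λ² - 8 - 18 = 484 - 26 ≡ 21; y = λ·(8 - 21) - 12 ≡ 1. → (21, 1)

(21, 1)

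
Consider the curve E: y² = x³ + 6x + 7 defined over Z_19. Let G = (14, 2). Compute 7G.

Repeated addition: build up to 7G.
2G: tangent at (14, 2): λ = (3·14² + 6)/(2·2) ≡ 5/4. 4⁻¹ ≡ 5 (mod 19) since 4·5 = 20 ≡ 1, so λ ≡ 5·5 ≡ 6.
  x = λ² - 14 - 14 = 36 - 28 ≡ 8; y = λ·(14 - 8) - 2 ≡ 15. → (8, 15)
3G: (8, 15) + (14, 2). λ = (2 - 15)/(14 - 8) ≡ 6/6 mod 19. 6⁻¹ ≡ 16 (mod 19) since 6·16 = 96 ≡ 1, so λ ≡ 1.
  x = λ² - 8 - 14 = 1 - 22 ≡ 17; y = λ·(8 - 17) - 15 ≡ 14. → (17, 14)
4G: (17, 14) + (14, 2). λ = (2 - 14)/(14 - 17) ≡ 7/16 mod 19. 16⁻¹ ≡ 6 (mod 19), so λ ≡ 4.
  x = λ² - 17 - 14 = 16 - 31 ≡ 4; y = λ·(17 - 4) - 14 ≡ 0. → (4, 0)
5G: (4, 0) + (14, 2). λ = (2 - 0)/(14 - 4) ≡ 2/10 mod 19. 10⁻¹ ≡ 2 (mod 19), so λ ≡ 4.
  x = λ² - 4 - 14 = 16 - 18 ≡ 17; y = λ·(4 - 17) - 0 ≡ 5. → (17, 5)
6G: (17, 5) + (14, 2). λ = (2 - 5)/(14 - 17) ≡ 16/16 mod 19. 16⁻¹ ≡ 6 (mod 19), so λ ≡ 1.
  x = λ² - 17 - 14 = 1 - 31 ≡ 8; y = λ·(17 - 8) - 5 ≡ 4. → (8, 4)
7G: (8, 4) + (14, 2). λ = (2 - 4)/(14 - 8) ≡ 17/6 mod 19. 6⁻¹ ≡ 16 (mod 19) since 6·16 = 96 ≡ 1, so λ ≡ 6.
  x = λ² - 8 - 14 = 36 - 22 ≡ 14; y = λ·(8 - 14) - 4 ≡ 17. → (14, 17)

(14, 17)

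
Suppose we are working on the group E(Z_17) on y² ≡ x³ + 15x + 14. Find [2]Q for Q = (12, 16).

(12, 1)

tangent at (12, 16): λ = (3·12² + 15)/(2·16) ≡ 5/15. 15⁻¹ ≡ 8 (mod 17) since 15·8 = 120 ≡ 1, so λ ≡ 5·8 ≡ 6.
  x = λ² - 12 - 12 = 36 - 24 ≡ 12; y = λ·(12 - 12) - 16 ≡ 1. → (12, 1)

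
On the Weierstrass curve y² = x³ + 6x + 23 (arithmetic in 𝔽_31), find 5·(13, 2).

(25, 22)

Write Q = (13, 2).
Double-and-add on 5 = (101)₂. Start with Q = (13, 2) for the leading 1-bit.
double: tangent at (13, 2): λ = (3·13² + 6)/(2·2) ≡ 17/4. 4⁻¹ ≡ 8 (mod 31) since 4·8 = 32 ≡ 1, so λ ≡ 17·8 ≡ 12.
  x = λ² - 13 - 13 = 144 - 26 ≡ 25; y = λ·(13 - 25) - 2 ≡ 9. → (25, 9)
double: tangent at (25, 9): λ = (3·25² + 6)/(2·9) ≡ 21/18. 18⁻¹ ≡ 19 (mod 31) since 18·19 = 342 ≡ 1, so λ ≡ 21·19 ≡ 27.
  x = λ² - 25 - 25 = 729 - 50 ≡ 28; y = λ·(25 - 28) - 9 ≡ 3. → (28, 3)
add Q: (28, 3) + (13, 2). λ = (2 - 3)/(13 - 28) ≡ 30/16 mod 31. 16⁻¹ ≡ 2 (mod 31), so λ ≡ 29.
  x = λ² - 28 - 13 = 841 - 41 ≡ 25; y = λ·(28 - 25) - 3 ≡ 22. → (25, 22)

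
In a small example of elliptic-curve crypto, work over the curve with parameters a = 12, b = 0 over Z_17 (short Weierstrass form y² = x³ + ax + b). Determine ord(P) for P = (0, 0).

2

2P: (0, 0) + (0, 0): same x and y₁ ≡ -y₂, so the sum is O.
2P = O, so the order is 2.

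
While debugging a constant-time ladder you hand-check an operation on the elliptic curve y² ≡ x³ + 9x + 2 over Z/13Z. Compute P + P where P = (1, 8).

(1, 5)

tangent at (1, 8): λ = (3·1² + 9)/(2·8) ≡ 12/3. 3⁻¹ ≡ 9 (mod 13), so λ ≡ 12·9 ≡ 4.
  x = λ² - 1 - 1 = 16 - 2 ≡ 1; y = λ·(1 - 1) - 8 ≡ 5. → (1, 5)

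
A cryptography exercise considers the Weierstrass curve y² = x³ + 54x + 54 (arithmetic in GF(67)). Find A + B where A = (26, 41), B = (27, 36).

(39, 24)

(26, 41) + (27, 36). λ = (36 - 41)/(27 - 26) ≡ 62/1 mod 67. 1⁻¹ ≡ 1 (mod 67) since 1·1 = 1 ≡ 1, so λ ≡ 62.
  x = λ² - 26 - 27 = 3844 - 53 ≡ 39; y = λ·(26 - 39) - 41 ≡ 24. → (39, 24)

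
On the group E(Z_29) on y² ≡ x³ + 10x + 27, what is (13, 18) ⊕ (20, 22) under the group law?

(13, 18) + (20, 22). λ = (22 - 18)/(20 - 13) ≡ 4/7 mod 29. 7⁻¹ ≡ 25 (mod 29) since 7·25 = 175 ≡ 1, so λ ≡ 13.
  x = λ² - 13 - 20 = 169 - 33 ≡ 20; y = λ·(13 - 20) - 18 ≡ 7. → (20, 7)

(20, 7)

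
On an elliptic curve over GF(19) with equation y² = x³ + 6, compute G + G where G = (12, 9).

(1, 8)

tangent at (12, 9): λ = (3·12² + 0)/(2·9) ≡ 14/18. 18⁻¹ ≡ 18 (mod 19), so λ ≡ 14·18 ≡ 5.
  x = λ² - 12 - 12 = 25 - 24 ≡ 1; y = λ·(12 - 1) - 9 ≡ 8. → (1, 8)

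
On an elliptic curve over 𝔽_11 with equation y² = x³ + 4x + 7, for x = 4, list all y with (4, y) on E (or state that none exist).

none

x³ + 4x + 7 = 87 ≡ 10 (mod 11).
10 is a non-residue mod 11; no y exists.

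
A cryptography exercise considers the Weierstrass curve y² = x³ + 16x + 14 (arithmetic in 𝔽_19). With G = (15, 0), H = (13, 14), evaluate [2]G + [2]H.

(13, 5)

First 2G:
Repeated addition: build up to 2G.
2G: (15, 0) + (15, 0): same x and y₁ ≡ -y₂, so the sum is O.
2G = O.
Next 2H:
Repeated addition: build up to 2H.
2H: tangent at (13, 14): λ = (3·13² + 16)/(2·14) ≡ 10/9. 9⁻¹ ≡ 17 (mod 19), so λ ≡ 10·17 ≡ 18.
  x = λ² - 13 - 13 = 324 - 26 ≡ 13; y = λ·(13 - 13) - 14 ≡ 5. → (13, 5)
2H = (13, 5).
Finally 2G + 2H:
O + (13, 5) = (13, 5) (identity).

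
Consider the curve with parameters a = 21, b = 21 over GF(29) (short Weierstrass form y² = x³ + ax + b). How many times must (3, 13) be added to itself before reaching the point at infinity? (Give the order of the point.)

7

2P: tangent at (3, 13): λ = (3·3² + 21)/(2·13) ≡ 19/26. 26⁻¹ ≡ 19 (mod 29) since 26·19 = 494 ≡ 1, so λ ≡ 19·19 ≡ 13.
  x = λ² - 3 - 3 = 169 - 6 ≡ 18; y = λ·(3 - 18) - 13 ≡ 24. → (18, 24)
3P: (18, 24) + (3, 13). λ = (13 - 24)/(3 - 18) ≡ 18/14 mod 29. 14⁻¹ ≡ 27 (mod 29) since 14·27 = 378 ≡ 1, so λ ≡ 22.
  x = λ² - 18 - 3 = 484 - 21 ≡ 28; y = λ·(18 - 28) - 24 ≡ 17. → (28, 17)
4P: (28, 17) + (3, 13). λ = (13 - 17)/(3 - 28) ≡ 25/4 mod 29. 4⁻¹ ≡ 22 (mod 29), so λ ≡ 28.
  x = λ² - 28 - 3 = 784 - 31 ≡ 28; y = λ·(28 - 28) - 17 ≡ 12. → (28, 12)
5P: (28, 12) + (3, 13). λ = (13 - 12)/(3 - 28) ≡ 1/4 mod 29. 4⁻¹ ≡ 22 (mod 29), so λ ≡ 22.
  x = λ² - 28 - 3 = 484 - 31 ≡ 18; y = λ·(28 - 18) - 12 ≡ 5. → (18, 5)
6P: (18, 5) + (3, 13). λ = (13 - 5)/(3 - 18) ≡ 8/14 mod 29. 14⁻¹ ≡ 27 (mod 29), so λ ≡ 13.
  x = λ² - 18 - 3 = 169 - 21 ≡ 3; y = λ·(18 - 3) - 5 ≡ 16. → (3, 16)
7P: (3, 16) + (3, 13): same x and y₁ ≡ -y₂, so the sum is the point at infinity.
7P = the point at infinity, so the order is 7.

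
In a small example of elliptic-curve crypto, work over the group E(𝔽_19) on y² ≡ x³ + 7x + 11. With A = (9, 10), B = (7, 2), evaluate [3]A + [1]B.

(13, 0)

First 3A:
Repeated addition: build up to 3A.
2A: tangent at (9, 10): λ = (3·9² + 7)/(2·10) ≡ 3/1. 1⁻¹ ≡ 1 (mod 19) since 1·1 = 1 ≡ 1, so λ ≡ 3·1 ≡ 3.
  x = λ² - 9 - 9 = 9 - 18 ≡ 10; y = λ·(9 - 10) - 10 ≡ 6. → (10, 6)
3A: (10, 6) + (9, 10). λ = (10 - 6)/(9 - 10) ≡ 4/18 mod 19. 18⁻¹ ≡ 18 (mod 19) since 18·18 = 324 ≡ 1, so λ ≡ 15.
  x = λ² - 10 - 9 = 225 - 19 ≡ 16; y = λ·(10 - 16) - 6 ≡ 18. → (16, 18)
3A = (16, 18).
Finally 3A + B:
(16, 18) + (7, 2). λ = (2 - 18)/(7 - 16) ≡ 3/10 mod 19. 10⁻¹ ≡ 2 (mod 19) since 10·2 = 20 ≡ 1, so λ ≡ 6.
  x = λ² - 16 - 7 = 36 - 23 ≡ 13; y = λ·(16 - 13) - 18 ≡ 0. → (13, 0)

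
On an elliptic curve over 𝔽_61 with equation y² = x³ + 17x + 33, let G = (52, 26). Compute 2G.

(43, 19)

tangent at (52, 26): λ = (3·52² + 17)/(2·26) ≡ 16/52. 52⁻¹ ≡ 27 (mod 61) since 52·27 = 1404 ≡ 1, so λ ≡ 16·27 ≡ 5.
  x = λ² - 52 - 52 = 25 - 104 ≡ 43; y = λ·(52 - 43) - 26 ≡ 19. → (43, 19)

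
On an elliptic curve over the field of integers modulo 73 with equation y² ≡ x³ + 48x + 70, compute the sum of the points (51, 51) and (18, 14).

(51, 51) + (18, 14). λ = (14 - 51)/(18 - 51) ≡ 36/40 mod 73. 40⁻¹ ≡ 42 (mod 73) since 40·42 = 1680 ≡ 1, so λ ≡ 52.
  x = λ² - 51 - 18 = 2704 - 69 ≡ 7; y = λ·(51 - 7) - 51 ≡ 47. → (7, 47)

(7, 47)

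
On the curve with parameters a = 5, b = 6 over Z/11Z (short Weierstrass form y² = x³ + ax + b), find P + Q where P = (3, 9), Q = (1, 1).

(3, 9) + (1, 1). λ = (1 - 9)/(1 - 3) ≡ 3/9 mod 11. 9⁻¹ ≡ 5 (mod 11), so λ ≡ 4.
  x = λ² - 3 - 1 = 16 - 4 ≡ 1; y = λ·(3 - 1) - 9 ≡ 10. → (1, 10)

(1, 10)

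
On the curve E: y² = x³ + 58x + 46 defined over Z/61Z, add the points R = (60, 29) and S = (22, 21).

(60, 29) + (22, 21). λ = (21 - 29)/(22 - 60) ≡ 53/23 mod 61. 23⁻¹ ≡ 8 (mod 61), so λ ≡ 58.
  x = λ² - 60 - 22 = 3364 - 82 ≡ 49; y = λ·(60 - 49) - 29 ≡ 60. → (49, 60)

(49, 60)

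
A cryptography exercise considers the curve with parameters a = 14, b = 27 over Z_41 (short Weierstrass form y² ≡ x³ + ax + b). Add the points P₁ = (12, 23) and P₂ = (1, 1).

(12, 23) + (1, 1). λ = (1 - 23)/(1 - 12) ≡ 19/30 mod 41. 30⁻¹ ≡ 26 (mod 41), so λ ≡ 2.
  x = λ² - 12 - 1 = 4 - 13 ≡ 32; y = λ·(12 - 32) - 23 ≡ 19. → (32, 19)

(32, 19)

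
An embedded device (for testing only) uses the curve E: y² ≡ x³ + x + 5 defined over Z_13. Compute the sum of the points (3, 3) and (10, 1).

(3, 3) + (10, 1). λ = (1 - 3)/(10 - 3) ≡ 11/7 mod 13. 7⁻¹ ≡ 2 (mod 13), so λ ≡ 9.
  x = λ² - 3 - 10 = 81 - 13 ≡ 3; y = λ·(3 - 3) - 3 ≡ 10. → (3, 10)

(3, 10)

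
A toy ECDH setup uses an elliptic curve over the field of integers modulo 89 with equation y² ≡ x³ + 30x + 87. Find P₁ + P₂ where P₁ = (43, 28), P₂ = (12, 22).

(43, 28) + (12, 22). λ = (22 - 28)/(12 - 43) ≡ 83/58 mod 89. 58⁻¹ ≡ 66 (mod 89), so λ ≡ 49.
  x = λ² - 43 - 12 = 2401 - 55 ≡ 32; y = λ·(43 - 32) - 28 ≡ 66. → (32, 66)

(32, 66)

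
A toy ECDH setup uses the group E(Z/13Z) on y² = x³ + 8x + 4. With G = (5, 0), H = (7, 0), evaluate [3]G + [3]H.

(1, 0)

First 3G:
Repeated addition: build up to 3G.
2G: (5, 0) + (5, 0): same x and y₁ ≡ -y₂, so the sum is 𝒪.
3G: 𝒪 + (5, 0) = (5, 0) (identity).
3G = (5, 0).
Next 3H:
Repeated addition: build up to 3H.
2H: (7, 0) + (7, 0): same x and y₁ ≡ -y₂, so the sum is 𝒪.
3H: 𝒪 + (7, 0) = (7, 0) (identity).
3H = (7, 0).
Finally 3G + 3H:
(5, 0) + (7, 0). λ = (0 - 0)/(7 - 5) ≡ 0/2 mod 13. 2⁻¹ ≡ 7 (mod 13) since 2·7 = 14 ≡ 1, so λ ≡ 0.
  x = λ² - 5 - 7 = 0 - 12 ≡ 1; y = λ·(5 - 1) - 0 ≡ 0. → (1, 0)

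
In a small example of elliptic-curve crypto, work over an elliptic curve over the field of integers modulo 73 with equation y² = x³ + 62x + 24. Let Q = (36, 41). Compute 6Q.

Repeated addition: build up to 6Q.
2Q: tangent at (36, 41): λ = (3·36² + 62)/(2·41) ≡ 8/9. 9⁻¹ ≡ 65 (mod 73) since 9·65 = 585 ≡ 1, so λ ≡ 8·65 ≡ 9.
  x = λ² - 36 - 36 = 81 - 72 ≡ 9; y = λ·(36 - 9) - 41 ≡ 56. → (9, 56)
3Q: (9, 56) + (36, 41). λ = (41 - 56)/(36 - 9) ≡ 58/27 mod 73. 27⁻¹ ≡ 46 (mod 73), so λ ≡ 40.
  x = λ² - 9 - 36 = 1600 - 45 ≡ 22; y = λ·(9 - 22) - 56 ≡ 8. → (22, 8)
4Q: (22, 8) + (36, 41). λ = (41 - 8)/(36 - 22) ≡ 33/14 mod 73. 14⁻¹ ≡ 47 (mod 73) since 14·47 = 658 ≡ 1, so λ ≡ 18.
  x = λ² - 22 - 36 = 324 - 58 ≡ 47; y = λ·(22 - 47) - 8 ≡ 53. → (47, 53)
5Q: (47, 53) + (36, 41). λ = (41 - 53)/(36 - 47) ≡ 61/62 mod 73. 62⁻¹ ≡ 53 (mod 73), so λ ≡ 21.
  x = λ² - 47 - 36 = 441 - 83 ≡ 66; y = λ·(47 - 66) - 53 ≡ 59. → (66, 59)
6Q: (66, 59) + (36, 41). λ = (41 - 59)/(36 - 66) ≡ 55/43 mod 73. 43⁻¹ ≡ 17 (mod 73), so λ ≡ 59.
  x = λ² - 66 - 36 = 3481 - 102 ≡ 21; y = λ·(66 - 21) - 59 ≡ 41. → (21, 41)

(21, 41)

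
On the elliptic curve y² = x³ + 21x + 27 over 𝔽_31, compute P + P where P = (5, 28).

tangent at (5, 28): λ = (3·5² + 21)/(2·28) ≡ 3/25. 25⁻¹ ≡ 5 (mod 31), so λ ≡ 3·5 ≡ 15.
  x = λ² - 5 - 5 = 225 - 10 ≡ 29; y = λ·(5 - 29) - 28 ≡ 15. → (29, 15)

(29, 15)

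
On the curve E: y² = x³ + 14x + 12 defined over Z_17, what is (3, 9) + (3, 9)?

(9, 0)

tangent at (3, 9): λ = (3·3² + 14)/(2·9) ≡ 7/1. 1⁻¹ ≡ 1 (mod 17) since 1·1 = 1 ≡ 1, so λ ≡ 7·1 ≡ 7.
  x = λ² - 3 - 3 = 49 - 6 ≡ 9; y = λ·(3 - 9) - 9 ≡ 0. → (9, 0)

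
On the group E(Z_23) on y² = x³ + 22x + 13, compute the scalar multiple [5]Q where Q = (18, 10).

(14, 12)

Double-and-add on 5 = (101)₂. Start with Q = (18, 10) for the leading 1-bit.
double: tangent at (18, 10): λ = (3·18² + 22)/(2·10) ≡ 5/20. 20⁻¹ ≡ 15 (mod 23), so λ ≡ 5·15 ≡ 6.
  x = λ² - 18 - 18 = 36 - 36 ≡ 0; y = λ·(18 - 0) - 10 ≡ 6. → (0, 6)
double: tangent at (0, 6): λ = (3·0² + 22)/(2·6) ≡ 22/12. 12⁻¹ ≡ 2 (mod 23), so λ ≡ 22·2 ≡ 21.
  x = λ² - 0 - 0 = 441 - 0 ≡ 4; y = λ·(0 - 4) - 6 ≡ 2. → (4, 2)
add Q: (4, 2) + (18, 10). λ = (10 - 2)/(18 - 4) ≡ 8/14 mod 23. 14⁻¹ ≡ 5 (mod 23), so λ ≡ 17.
  x = λ² - 4 - 18 = 289 - 22 ≡ 14; y = λ·(4 - 14) - 2 ≡ 12. → (14, 12)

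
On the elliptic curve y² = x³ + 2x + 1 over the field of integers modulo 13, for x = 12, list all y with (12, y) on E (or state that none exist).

none

x³ + 2x + 1 = 1753 ≡ 11 (mod 13).
11 is a non-residue mod 13; no y exists.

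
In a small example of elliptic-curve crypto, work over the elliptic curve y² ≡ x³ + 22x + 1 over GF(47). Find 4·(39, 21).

Write G = (39, 21).
Repeated addition: build up to 4G.
2G: tangent at (39, 21): λ = (3·39² + 22)/(2·21) ≡ 26/42. 42⁻¹ ≡ 28 (mod 47) since 42·28 = 1176 ≡ 1, so λ ≡ 26·28 ≡ 23.
  x = λ² - 39 - 39 = 529 - 78 ≡ 28; y = λ·(39 - 28) - 21 ≡ 44. → (28, 44)
3G: (28, 44) + (39, 21). λ = (21 - 44)/(39 - 28) ≡ 24/11 mod 47. 11⁻¹ ≡ 30 (mod 47), so λ ≡ 15.
  x = λ² - 28 - 39 = 225 - 67 ≡ 17; y = λ·(28 - 17) - 44 ≡ 27. → (17, 27)
4G: (17, 27) + (39, 21). λ = (21 - 27)/(39 - 17) ≡ 41/22 mod 47. 22⁻¹ ≡ 15 (mod 47) since 22·15 = 330 ≡ 1, so λ ≡ 4.
  x = λ² - 17 - 39 = 16 - 56 ≡ 7; y = λ·(17 - 7) - 27 ≡ 13. → (7, 13)

(7, 13)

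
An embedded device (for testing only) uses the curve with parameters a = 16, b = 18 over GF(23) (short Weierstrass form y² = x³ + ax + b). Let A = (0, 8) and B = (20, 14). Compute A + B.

(7, 6)

(0, 8) + (20, 14). λ = (14 - 8)/(20 - 0) ≡ 6/20 mod 23. 20⁻¹ ≡ 15 (mod 23), so λ ≡ 21.
  x = λ² - 0 - 20 = 441 - 20 ≡ 7; y = λ·(0 - 7) - 8 ≡ 6. → (7, 6)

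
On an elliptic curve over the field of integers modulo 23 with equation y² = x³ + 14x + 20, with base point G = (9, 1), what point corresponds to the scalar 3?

Repeated addition: build up to 3G.
2G: tangent at (9, 1): λ = (3·9² + 14)/(2·1) ≡ 4/2. 2⁻¹ ≡ 12 (mod 23), so λ ≡ 4·12 ≡ 2.
  x = λ² - 9 - 9 = 4 - 18 ≡ 9; y = λ·(9 - 9) - 1 ≡ 22. → (9, 22)
3G: (9, 22) + (9, 1): same x and y₁ ≡ -y₂, so the sum is ∞.

O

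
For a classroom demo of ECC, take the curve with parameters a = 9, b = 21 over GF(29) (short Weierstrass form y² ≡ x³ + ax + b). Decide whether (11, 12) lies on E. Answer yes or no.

y² = 12² ≡ 28; x³ + 9x + 21 = 1451 ≡ 1 (mod 29). 28 ≠ 1.

no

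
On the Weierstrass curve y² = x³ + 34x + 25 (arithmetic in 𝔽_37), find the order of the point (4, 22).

2P: tangent at (4, 22): λ = (3·4² + 34)/(2·22) ≡ 8/7. 7⁻¹ ≡ 16 (mod 37), so λ ≡ 8·16 ≡ 17.
  x = λ² - 4 - 4 = 289 - 8 ≡ 22; y = λ·(4 - 22) - 22 ≡ 5. → (22, 5)
3P: (22, 5) + (4, 22). λ = (22 - 5)/(4 - 22) ≡ 17/19 mod 37. 19⁻¹ ≡ 2 (mod 37), so λ ≡ 34.
  x = λ² - 22 - 4 = 1156 - 26 ≡ 20; y = λ·(22 - 20) - 5 ≡ 26. → (20, 26)
4P: (20, 26) + (4, 22). λ = (22 - 26)/(4 - 20) ≡ 33/21 mod 37. 21⁻¹ ≡ 30 (mod 37) since 21·30 = 630 ≡ 1, so λ ≡ 28.
  x = λ² - 20 - 4 = 784 - 24 ≡ 20; y = λ·(20 - 20) - 26 ≡ 11. → (20, 11)
5P: (20, 11) + (4, 22). λ = (22 - 11)/(4 - 20) ≡ 11/21 mod 37. 21⁻¹ ≡ 30 (mod 37), so λ ≡ 34.
  x = λ² - 20 - 4 = 1156 - 24 ≡ 22; y = λ·(20 - 22) - 11 ≡ 32. → (22, 32)
6P: (22, 32) + (4, 22). λ = (22 - 32)/(4 - 22) ≡ 27/19 mod 37. 19⁻¹ ≡ 2 (mod 37) since 19·2 = 38 ≡ 1, so λ ≡ 17.
  x = λ² - 22 - 4 = 289 - 26 ≡ 4; y = λ·(22 - 4) - 32 ≡ 15. → (4, 15)
7P: (4, 15) + (4, 22): same x and y₁ ≡ -y₂, so the sum is the point at infinity.
7P = the point at infinity, so the order is 7.

7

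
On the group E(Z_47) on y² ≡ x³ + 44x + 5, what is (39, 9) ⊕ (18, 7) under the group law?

(39, 9) + (18, 7). λ = (7 - 9)/(18 - 39) ≡ 45/26 mod 47. 26⁻¹ ≡ 38 (mod 47) since 26·38 = 988 ≡ 1, so λ ≡ 18.
  x = λ² - 39 - 18 = 324 - 57 ≡ 32; y = λ·(39 - 32) - 9 ≡ 23. → (32, 23)

(32, 23)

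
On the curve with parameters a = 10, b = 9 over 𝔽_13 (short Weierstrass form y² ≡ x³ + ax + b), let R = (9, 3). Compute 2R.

(9, 10)

tangent at (9, 3): λ = (3·9² + 10)/(2·3) ≡ 6/6. 6⁻¹ ≡ 11 (mod 13) since 6·11 = 66 ≡ 1, so λ ≡ 6·11 ≡ 1.
  x = λ² - 9 - 9 = 1 - 18 ≡ 9; y = λ·(9 - 9) - 3 ≡ 10. → (9, 10)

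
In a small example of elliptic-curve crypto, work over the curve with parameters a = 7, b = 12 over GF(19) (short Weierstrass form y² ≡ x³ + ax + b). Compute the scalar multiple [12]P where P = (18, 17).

(18, 17)

Double-and-add on 12 = (1100)₂. Start with P = (18, 17) for the leading 1-bit.
double: tangent at (18, 17): λ = (3·18² + 7)/(2·17) ≡ 10/15. 15⁻¹ ≡ 14 (mod 19), so λ ≡ 10·14 ≡ 7.
  x = λ² - 18 - 18 = 49 - 36 ≡ 13; y = λ·(18 - 13) - 17 ≡ 18. → (13, 18)
add P: (13, 18) + (18, 17). λ = (17 - 18)/(18 - 13) ≡ 18/5 mod 19. 5⁻¹ ≡ 4 (mod 19), so λ ≡ 15.
  x = λ² - 13 - 18 = 225 - 31 ≡ 4; y = λ·(13 - 4) - 18 ≡ 3. → (4, 3)
double: tangent at (4, 3): λ = (3·4² + 7)/(2·3) ≡ 17/6. 6⁻¹ ≡ 16 (mod 19) since 6·16 = 96 ≡ 1, so λ ≡ 17·16 ≡ 6.
  x = λ² - 4 - 4 = 36 - 8 ≡ 9; y = λ·(4 - 9) - 3 ≡ 5. → (9, 5)
double: tangent at (9, 5): λ = (3·9² + 7)/(2·5) ≡ 3/10. 10⁻¹ ≡ 2 (mod 19) since 10·2 = 20 ≡ 1, so λ ≡ 3·2 ≡ 6.
  x = λ² - 9 - 9 = 36 - 18 ≡ 18; y = λ·(9 - 18) - 5 ≡ 17. → (18, 17)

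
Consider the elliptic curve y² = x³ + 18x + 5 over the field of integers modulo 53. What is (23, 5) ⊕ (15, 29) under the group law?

(23, 5) + (15, 29). λ = (29 - 5)/(15 - 23) ≡ 24/45 mod 53. 45⁻¹ ≡ 33 (mod 53), so λ ≡ 50.
  x = λ² - 23 - 15 = 2500 - 38 ≡ 24; y = λ·(23 - 24) - 5 ≡ 51. → (24, 51)

(24, 51)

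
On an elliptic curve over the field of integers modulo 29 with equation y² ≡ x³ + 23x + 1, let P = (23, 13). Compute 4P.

(20, 15)

Repeated addition: build up to 4P.
2P: tangent at (23, 13): λ = (3·23² + 23)/(2·13) ≡ 15/26. 26⁻¹ ≡ 19 (mod 29), so λ ≡ 15·19 ≡ 24.
  x = λ² - 23 - 23 = 576 - 46 ≡ 8; y = λ·(23 - 8) - 13 ≡ 28. → (8, 28)
3P: (8, 28) + (23, 13). λ = (13 - 28)/(23 - 8) ≡ 14/15 mod 29. 15⁻¹ ≡ 2 (mod 29), so λ ≡ 28.
  x = λ² - 8 - 23 = 784 - 31 ≡ 28; y = λ·(8 - 28) - 28 ≡ 21. → (28, 21)
4P: (28, 21) + (23, 13). λ = (13 - 21)/(23 - 28) ≡ 21/24 mod 29. 24⁻¹ ≡ 23 (mod 29), so λ ≡ 19.
  x = λ² - 28 - 23 = 361 - 51 ≡ 20; y = λ·(28 - 20) - 21 ≡ 15. → (20, 15)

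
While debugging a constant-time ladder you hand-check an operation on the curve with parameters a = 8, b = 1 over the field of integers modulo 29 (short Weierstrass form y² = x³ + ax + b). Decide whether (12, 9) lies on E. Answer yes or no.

no

y² = 9² ≡ 23; x³ + 8x + 1 = 1825 ≡ 27 (mod 29). 23 ≠ 27.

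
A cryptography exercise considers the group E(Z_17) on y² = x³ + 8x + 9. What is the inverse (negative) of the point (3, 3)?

-(3, 3) = (3, -3 mod 17) = (3, 14).

(3, 14)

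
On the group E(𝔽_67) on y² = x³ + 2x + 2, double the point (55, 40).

(59, 12)

tangent at (55, 40): λ = (3·55² + 2)/(2·40) ≡ 32/13. 13⁻¹ ≡ 31 (mod 67), so λ ≡ 32·31 ≡ 54.
  x = λ² - 55 - 55 = 2916 - 110 ≡ 59; y = λ·(55 - 59) - 40 ≡ 12. → (59, 12)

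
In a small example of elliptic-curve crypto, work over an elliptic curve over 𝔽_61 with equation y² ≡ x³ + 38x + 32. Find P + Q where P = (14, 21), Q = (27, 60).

(29, 56)

(14, 21) + (27, 60). λ = (60 - 21)/(27 - 14) ≡ 39/13 mod 61. 13⁻¹ ≡ 47 (mod 61), so λ ≡ 3.
  x = λ² - 14 - 27 = 9 - 41 ≡ 29; y = λ·(14 - 29) - 21 ≡ 56. → (29, 56)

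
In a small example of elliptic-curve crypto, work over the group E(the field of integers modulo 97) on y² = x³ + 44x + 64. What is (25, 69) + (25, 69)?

(82, 43)

tangent at (25, 69): λ = (3·25² + 44)/(2·69) ≡ 76/41. 41⁻¹ ≡ 71 (mod 97), so λ ≡ 76·71 ≡ 61.
  x = λ² - 25 - 25 = 3721 - 50 ≡ 82; y = λ·(25 - 82) - 69 ≡ 43. → (82, 43)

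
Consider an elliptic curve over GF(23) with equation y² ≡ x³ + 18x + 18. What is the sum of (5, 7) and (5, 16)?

O

The two points share x = 5 and their y-coordinates satisfy 7 + 16 ≡ 0 (mod 23), so they are inverses. Their sum is O.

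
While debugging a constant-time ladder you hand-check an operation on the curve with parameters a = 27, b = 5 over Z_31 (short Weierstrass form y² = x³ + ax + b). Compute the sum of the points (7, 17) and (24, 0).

(7, 17) + (24, 0). λ = (0 - 17)/(24 - 7) ≡ 14/17 mod 31. 17⁻¹ ≡ 11 (mod 31), so λ ≡ 30.
  x = λ² - 7 - 24 = 900 - 31 ≡ 1; y = λ·(7 - 1) - 17 ≡ 8. → (1, 8)

(1, 8)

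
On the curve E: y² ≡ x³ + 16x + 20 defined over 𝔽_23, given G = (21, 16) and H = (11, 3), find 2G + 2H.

First 2G:
Repeated addition: build up to 2G.
2G: tangent at (21, 16): λ = (3·21² + 16)/(2·16) ≡ 5/9. 9⁻¹ ≡ 18 (mod 23) since 9·18 = 162 ≡ 1, so λ ≡ 5·18 ≡ 21.
  x = λ² - 21 - 21 = 441 - 42 ≡ 8; y = λ·(21 - 8) - 16 ≡ 4. → (8, 4)
2G = (8, 4).
Next 2H:
Repeated addition: build up to 2H.
2H: tangent at (11, 3): λ = (3·11² + 16)/(2·3) ≡ 11/6. 6⁻¹ ≡ 4 (mod 23), so λ ≡ 11·4 ≡ 21.
  x = λ² - 11 - 11 = 441 - 22 ≡ 5; y = λ·(11 - 5) - 3 ≡ 8. → (5, 8)
2H = (5, 8).
Finally 2G + 2H:
(8, 4) + (5, 8). λ = (8 - 4)/(5 - 8) ≡ 4/20 mod 23. 20⁻¹ ≡ 15 (mod 23) since 20·15 = 300 ≡ 1, so λ ≡ 14.
  x = λ² - 8 - 5 = 196 - 13 ≡ 22; y = λ·(8 - 22) - 4 ≡ 7. → (22, 7)

(22, 7)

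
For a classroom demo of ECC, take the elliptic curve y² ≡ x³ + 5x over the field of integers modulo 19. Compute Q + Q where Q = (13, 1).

(17, 1)

tangent at (13, 1): λ = (3·13² + 5)/(2·1) ≡ 18/2. 2⁻¹ ≡ 10 (mod 19) since 2·10 = 20 ≡ 1, so λ ≡ 18·10 ≡ 9.
  x = λ² - 13 - 13 = 81 - 26 ≡ 17; y = λ·(13 - 17) - 1 ≡ 1. → (17, 1)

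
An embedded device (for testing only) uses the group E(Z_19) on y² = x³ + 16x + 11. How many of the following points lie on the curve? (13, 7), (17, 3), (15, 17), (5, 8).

2

(13, 7): 7² ≡ 11, rhs ≡ 3 → off.
(17, 3): 3² ≡ 9, rhs ≡ 9 → on.
(15, 17): 17² ≡ 4, rhs ≡ 16 → off.
(5, 8): 8² ≡ 7, rhs ≡ 7 → on.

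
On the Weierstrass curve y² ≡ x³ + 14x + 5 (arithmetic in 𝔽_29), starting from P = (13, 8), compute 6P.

Repeated addition: build up to 6P.
2P: tangent at (13, 8): λ = (3·13² + 14)/(2·8) ≡ 28/16. 16⁻¹ ≡ 20 (mod 29), so λ ≡ 28·20 ≡ 9.
  x = λ² - 13 - 13 = 81 - 26 ≡ 26; y = λ·(13 - 26) - 8 ≡ 20. → (26, 20)
3P: (26, 20) + (13, 8). λ = (8 - 20)/(13 - 26) ≡ 17/16 mod 29. 16⁻¹ ≡ 20 (mod 29), so λ ≡ 21.
  x = λ² - 26 - 13 = 441 - 39 ≡ 25; y = λ·(26 - 25) - 20 ≡ 1. → (25, 1)
4P: (25, 1) + (13, 8). λ = (8 - 1)/(13 - 25) ≡ 7/17 mod 29. 17⁻¹ ≡ 12 (mod 29), so λ ≡ 26.
  x = λ² - 25 - 13 = 676 - 38 ≡ 0; y = λ·(25 - 0) - 1 ≡ 11. → (0, 11)
5P: (0, 11) + (13, 8). λ = (8 - 11)/(13 - 0) ≡ 26/13 mod 29. 13⁻¹ ≡ 9 (mod 29) since 13·9 = 117 ≡ 1, so λ ≡ 2.
  x = λ² - 0 - 13 = 4 - 13 ≡ 20; y = λ·(0 - 20) - 11 ≡ 7. → (20, 7)
6P: (20, 7) + (13, 8). λ = (8 - 7)/(13 - 20) ≡ 1/22 mod 29. 22⁻¹ ≡ 4 (mod 29), so λ ≡ 4.
  x = λ² - 20 - 13 = 16 - 33 ≡ 12; y = λ·(20 - 12) - 7 ≡ 25. → (12, 25)

(12, 25)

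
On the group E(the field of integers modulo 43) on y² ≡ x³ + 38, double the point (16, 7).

tangent at (16, 7): λ = (3·16² + 0)/(2·7) ≡ 37/14. 14⁻¹ ≡ 40 (mod 43), so λ ≡ 37·40 ≡ 18.
  x = λ² - 16 - 16 = 324 - 32 ≡ 34; y = λ·(16 - 34) - 7 ≡ 13. → (34, 13)

(34, 13)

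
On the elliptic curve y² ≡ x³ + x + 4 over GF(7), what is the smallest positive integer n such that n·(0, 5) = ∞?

10

2P: tangent at (0, 5): λ = (3·0² + 1)/(2·5) ≡ 1/3. 3⁻¹ ≡ 5 (mod 7) since 3·5 = 15 ≡ 1, so λ ≡ 1·5 ≡ 5.
  x = λ² - 0 - 0 = 25 - 0 ≡ 4; y = λ·(0 - 4) - 5 ≡ 3. → (4, 3)
3P: (4, 3) + (0, 5). λ = (5 - 3)/(0 - 4) ≡ 2/3 mod 7. 3⁻¹ ≡ 5 (mod 7), so λ ≡ 3.
  x = λ² - 4 - 0 = 9 - 4 ≡ 5; y = λ·(4 - 5) - 3 ≡ 1. → (5, 1)
4P: (5, 1) + (0, 5). λ = (5 - 1)/(0 - 5) ≡ 4/2 mod 7. 2⁻¹ ≡ 4 (mod 7) since 2·4 = 8 ≡ 1, so λ ≡ 2.
  x = λ² - 5 - 0 = 4 - 5 ≡ 6; y = λ·(5 - 6) - 1 ≡ 4. → (6, 4)
5P: (6, 4) + (0, 5). λ = (5 - 4)/(0 - 6) ≡ 1/1 mod 7. 1⁻¹ ≡ 1 (mod 7) since 1·1 = 1 ≡ 1, so λ ≡ 1.
  x = λ² - 6 - 0 = 1 - 6 ≡ 2; y = λ·(6 - 2) - 4 ≡ 0. → (2, 0)
6P: (2, 0) + (0, 5). λ = (5 - 0)/(0 - 2) ≡ 5/5 mod 7. 5⁻¹ ≡ 3 (mod 7), so λ ≡ 1.
  x = λ² - 2 - 0 = 1 - 2 ≡ 6; y = λ·(2 - 6) - 0 ≡ 3. → (6, 3)
7P: (6, 3) + (0, 5). λ = (5 - 3)/(0 - 6) ≡ 2/1 mod 7. 1⁻¹ ≡ 1 (mod 7), so λ ≡ 2.
  x = λ² - 6 - 0 = 4 - 6 ≡ 5; y = λ·(6 - 5) - 3 ≡ 6. → (5, 6)
8P: (5, 6) + (0, 5). λ = (5 - 6)/(0 - 5) ≡ 6/2 mod 7. 2⁻¹ ≡ 4 (mod 7), so λ ≡ 3.
  x = λ² - 5 - 0 = 9 - 5 ≡ 4; y = λ·(5 - 4) - 6 ≡ 4. → (4, 4)
9P: (4, 4) + (0, 5). λ = (5 - 4)/(0 - 4) ≡ 1/3 mod 7. 3⁻¹ ≡ 5 (mod 7) since 3·5 = 15 ≡ 1, so λ ≡ 5.
  x = λ² - 4 - 0 = 25 - 4 ≡ 0; y = λ·(4 - 0) - 4 ≡ 2. → (0, 2)
10P: (0, 2) + (0, 5): same x and y₁ ≡ -y₂, so the sum is ∞.
10P = ∞, so the order is 10.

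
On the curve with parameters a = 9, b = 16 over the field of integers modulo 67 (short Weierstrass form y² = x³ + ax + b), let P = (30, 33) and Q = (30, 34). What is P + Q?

The two points share x = 30 and their y-coordinates satisfy 33 + 34 ≡ 0 (mod 67), so they are inverses. Their sum is the point at infinity.

O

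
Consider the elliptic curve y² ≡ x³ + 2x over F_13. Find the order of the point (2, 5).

2P: tangent at (2, 5): λ = (3·2² + 2)/(2·5) ≡ 1/10. 10⁻¹ ≡ 4 (mod 13) since 10·4 = 40 ≡ 1, so λ ≡ 1·4 ≡ 4.
  x = λ² - 2 - 2 = 16 - 4 ≡ 12; y = λ·(2 - 12) - 5 ≡ 7. → (12, 7)
3P: (12, 7) + (2, 5). λ = (5 - 7)/(2 - 12) ≡ 11/3 mod 13. 3⁻¹ ≡ 9 (mod 13), so λ ≡ 8.
  x = λ² - 12 - 2 = 64 - 14 ≡ 11; y = λ·(12 - 11) - 7 ≡ 1. → (11, 1)
4P: (11, 1) + (2, 5). λ = (5 - 1)/(2 - 11) ≡ 4/4 mod 13. 4⁻¹ ≡ 10 (mod 13) since 4·10 = 40 ≡ 1, so λ ≡ 1.
  x = λ² - 11 - 2 = 1 - 13 ≡ 1; y = λ·(11 - 1) - 1 ≡ 9. → (1, 9)
5P: (1, 9) + (2, 5). λ = (5 - 9)/(2 - 1) ≡ 9/1 mod 13. 1⁻¹ ≡ 1 (mod 13) since 1·1 = 1 ≡ 1, so λ ≡ 9.
  x = λ² - 1 - 2 = 81 - 3 ≡ 0; y = λ·(1 - 0) - 9 ≡ 0. → (0, 0)
6P: (0, 0) + (2, 5). λ = (5 - 0)/(2 - 0) ≡ 5/2 mod 13. 2⁻¹ ≡ 7 (mod 13), so λ ≡ 9.
  x = λ² - 0 - 2 = 81 - 2 ≡ 1; y = λ·(0 - 1) - 0 ≡ 4. → (1, 4)
7P: (1, 4) + (2, 5). λ = (5 - 4)/(2 - 1) ≡ 1/1 mod 13. 1⁻¹ ≡ 1 (mod 13) since 1·1 = 1 ≡ 1, so λ ≡ 1.
  x = λ² - 1 - 2 = 1 - 3 ≡ 11; y = λ·(1 - 11) - 4 ≡ 12. → (11, 12)
8P: (11, 12) + (2, 5). λ = (5 - 12)/(2 - 11) ≡ 6/4 mod 13. 4⁻¹ ≡ 10 (mod 13) since 4·10 = 40 ≡ 1, so λ ≡ 8.
  x = λ² - 11 - 2 = 64 - 13 ≡ 12; y = λ·(11 - 12) - 12 ≡ 6. → (12, 6)
9P: (12, 6) + (2, 5). λ = (5 - 6)/(2 - 12) ≡ 12/3 mod 13. 3⁻¹ ≡ 9 (mod 13), so λ ≡ 4.
  x = λ² - 12 - 2 = 16 - 14 ≡ 2; y = λ·(12 - 2) - 6 ≡ 8. → (2, 8)
10P: (2, 8) + (2, 5): same x and y₁ ≡ -y₂, so the sum is ∞.
10P = ∞, so the order is 10.

10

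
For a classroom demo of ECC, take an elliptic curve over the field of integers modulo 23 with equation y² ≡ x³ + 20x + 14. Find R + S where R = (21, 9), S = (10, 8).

(21, 9) + (10, 8). λ = (8 - 9)/(10 - 21) ≡ 22/12 mod 23. 12⁻¹ ≡ 2 (mod 23), so λ ≡ 21.
  x = λ² - 21 - 10 = 441 - 31 ≡ 19; y = λ·(21 - 19) - 9 ≡ 10. → (19, 10)

(19, 10)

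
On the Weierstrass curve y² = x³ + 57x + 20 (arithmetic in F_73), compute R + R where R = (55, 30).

tangent at (55, 30): λ = (3·55² + 57)/(2·30) ≡ 7/60. 60⁻¹ ≡ 28 (mod 73), so λ ≡ 7·28 ≡ 50.
  x = λ² - 55 - 55 = 2500 - 110 ≡ 54; y = λ·(55 - 54) - 30 ≡ 20. → (54, 20)

(54, 20)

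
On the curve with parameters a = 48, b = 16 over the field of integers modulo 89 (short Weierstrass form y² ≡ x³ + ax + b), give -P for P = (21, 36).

-(21, 36) = (21, -36 mod 89) = (21, 53).

(21, 53)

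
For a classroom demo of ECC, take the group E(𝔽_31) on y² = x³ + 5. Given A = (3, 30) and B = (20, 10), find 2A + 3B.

(23, 19)

First 2A:
Repeated addition: build up to 2A.
2A: tangent at (3, 30): λ = (3·3² + 0)/(2·30) ≡ 27/29. 29⁻¹ ≡ 15 (mod 31), so λ ≡ 27·15 ≡ 2.
  x = λ² - 3 - 3 = 4 - 6 ≡ 29; y = λ·(3 - 29) - 30 ≡ 11. → (29, 11)
2A = (29, 11).
Next 3B:
Repeated addition: build up to 3B.
2B: tangent at (20, 10): λ = (3·20² + 0)/(2·10) ≡ 22/20. 20⁻¹ ≡ 14 (mod 31), so λ ≡ 22·14 ≡ 29.
  x = λ² - 20 - 20 = 841 - 40 ≡ 26; y = λ·(20 - 26) - 10 ≡ 2. → (26, 2)
3B: (26, 2) + (20, 10). λ = (10 - 2)/(20 - 26) ≡ 8/25 mod 31. 25⁻¹ ≡ 5 (mod 31), so λ ≡ 9.
  x = λ² - 26 - 20 = 81 - 46 ≡ 4; y = λ·(26 - 4) - 2 ≡ 10. → (4, 10)
3B = (4, 10).
Finally 2A + 3B:
(29, 11) + (4, 10). λ = (10 - 11)/(4 - 29) ≡ 30/6 mod 31. 6⁻¹ ≡ 26 (mod 31) since 6·26 = 156 ≡ 1, so λ ≡ 5.
  x = λ² - 29 - 4 = 25 - 33 ≡ 23; y = λ·(29 - 23) - 11 ≡ 19. → (23, 19)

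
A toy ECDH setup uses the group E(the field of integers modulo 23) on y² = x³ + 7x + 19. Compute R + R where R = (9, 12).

tangent at (9, 12): λ = (3·9² + 7)/(2·12) ≡ 20/1. 1⁻¹ ≡ 1 (mod 23), so λ ≡ 20·1 ≡ 20.
  x = λ² - 9 - 9 = 400 - 18 ≡ 14; y = λ·(9 - 14) - 12 ≡ 3. → (14, 3)

(14, 3)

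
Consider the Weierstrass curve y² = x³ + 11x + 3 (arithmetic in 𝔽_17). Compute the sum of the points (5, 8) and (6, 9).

(7, 7)

(5, 8) + (6, 9). λ = (9 - 8)/(6 - 5) ≡ 1/1 mod 17. 1⁻¹ ≡ 1 (mod 17), so λ ≡ 1.
  x = λ² - 5 - 6 = 1 - 11 ≡ 7; y = λ·(5 - 7) - 8 ≡ 7. → (7, 7)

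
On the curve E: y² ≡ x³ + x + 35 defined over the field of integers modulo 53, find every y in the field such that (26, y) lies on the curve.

none

x³ + 1x + 35 = 17637 ≡ 41 (mod 53).
41 is a non-residue mod 53; no y exists.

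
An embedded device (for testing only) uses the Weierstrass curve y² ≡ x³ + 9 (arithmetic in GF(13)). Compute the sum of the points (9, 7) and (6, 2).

(9, 7) + (6, 2). λ = (2 - 7)/(6 - 9) ≡ 8/10 mod 13. 10⁻¹ ≡ 4 (mod 13), so λ ≡ 6.
  x = λ² - 9 - 6 = 36 - 15 ≡ 8; y = λ·(9 - 8) - 7 ≡ 12. → (8, 12)

(8, 12)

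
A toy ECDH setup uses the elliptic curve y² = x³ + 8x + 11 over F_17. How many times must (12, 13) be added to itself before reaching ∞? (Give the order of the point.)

2P: tangent at (12, 13): λ = (3·12² + 8)/(2·13) ≡ 15/9. 9⁻¹ ≡ 2 (mod 17), so λ ≡ 15·2 ≡ 13.
  x = λ² - 12 - 12 = 169 - 24 ≡ 9; y = λ·(12 - 9) - 13 ≡ 9. → (9, 9)
3P: (9, 9) + (12, 13). λ = (13 - 9)/(12 - 9) ≡ 4/3 mod 17. 3⁻¹ ≡ 6 (mod 17), so λ ≡ 7.
  x = λ² - 9 - 12 = 49 - 21 ≡ 11; y = λ·(9 - 11) - 9 ≡ 11. → (11, 11)
4P: (11, 11) + (12, 13). λ = (13 - 11)/(12 - 11) ≡ 2/1 mod 17. 1⁻¹ ≡ 1 (mod 17) since 1·1 = 1 ≡ 1, so λ ≡ 2.
  x = λ² - 11 - 12 = 4 - 23 ≡ 15; y = λ·(11 - 15) - 11 ≡ 15. → (15, 15)
5P: (15, 15) + (12, 13). λ = (13 - 15)/(12 - 15) ≡ 15/14 mod 17. 14⁻¹ ≡ 11 (mod 17), so λ ≡ 12.
  x = λ² - 15 - 12 = 144 - 27 ≡ 15; y = λ·(15 - 15) - 15 ≡ 2. → (15, 2)
6P: (15, 2) + (12, 13). λ = (13 - 2)/(12 - 15) ≡ 11/14 mod 17. 14⁻¹ ≡ 11 (mod 17), so λ ≡ 2.
  x = λ² - 15 - 12 = 4 - 27 ≡ 11; y = λ·(15 - 11) - 2 ≡ 6. → (11, 6)
7P: (11, 6) + (12, 13). λ = (13 - 6)/(12 - 11) ≡ 7/1 mod 17. 1⁻¹ ≡ 1 (mod 17) since 1·1 = 1 ≡ 1, so λ ≡ 7.
  x = λ² - 11 - 12 = 49 - 23 ≡ 9; y = λ·(11 - 9) - 6 ≡ 8. → (9, 8)
8P: (9, 8) + (12, 13). λ = (13 - 8)/(12 - 9) ≡ 5/3 mod 17. 3⁻¹ ≡ 6 (mod 17), so λ ≡ 13.
  x = λ² - 9 - 12 = 169 - 21 ≡ 12; y = λ·(9 - 12) - 8 ≡ 4. → (12, 4)
9P: (12, 4) + (12, 13): same x and y₁ ≡ -y₂, so the sum is ∞.
9P = ∞, so the order is 9.

9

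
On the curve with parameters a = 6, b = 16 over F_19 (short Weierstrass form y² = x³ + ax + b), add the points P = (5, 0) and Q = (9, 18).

(5, 0) + (9, 18). λ = (18 - 0)/(9 - 5) ≡ 18/4 mod 19. 4⁻¹ ≡ 5 (mod 19), so λ ≡ 14.
  x = λ² - 5 - 9 = 196 - 14 ≡ 11; y = λ·(5 - 11) - 0 ≡ 11. → (11, 11)

(11, 11)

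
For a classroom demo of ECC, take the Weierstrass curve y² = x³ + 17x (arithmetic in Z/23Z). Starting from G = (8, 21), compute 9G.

Repeated addition: build up to 9G.
2G: tangent at (8, 21): λ = (3·8² + 17)/(2·21) ≡ 2/19. 19⁻¹ ≡ 17 (mod 23) since 19·17 = 323 ≡ 1, so λ ≡ 2·17 ≡ 11.
  x = λ² - 8 - 8 = 121 - 16 ≡ 13; y = λ·(8 - 13) - 21 ≡ 16. → (13, 16)
3G: (13, 16) + (8, 21). λ = (21 - 16)/(8 - 13) ≡ 5/18 mod 23. 18⁻¹ ≡ 9 (mod 23) since 18·9 = 162 ≡ 1, so λ ≡ 22.
  x = λ² - 13 - 8 = 484 - 21 ≡ 3; y = λ·(13 - 3) - 16 ≡ 20. → (3, 20)
4G: (3, 20) + (8, 21). λ = (21 - 20)/(8 - 3) ≡ 1/5 mod 23. 5⁻¹ ≡ 14 (mod 23), so λ ≡ 14.
  x = λ² - 3 - 8 = 196 - 11 ≡ 1; y = λ·(3 - 1) - 20 ≡ 8. → (1, 8)
5G: (1, 8) + (8, 21). λ = (21 - 8)/(8 - 1) ≡ 13/7 mod 23. 7⁻¹ ≡ 10 (mod 23), so λ ≡ 15.
  x = λ² - 1 - 8 = 225 - 9 ≡ 9; y = λ·(1 - 9) - 8 ≡ 10. → (9, 10)
6G: (9, 10) + (8, 21). λ = (21 - 10)/(8 - 9) ≡ 11/22 mod 23. 22⁻¹ ≡ 22 (mod 23) since 22·22 = 484 ≡ 1, so λ ≡ 12.
  x = λ² - 9 - 8 = 144 - 17 ≡ 12; y = λ·(9 - 12) - 10 ≡ 0. → (12, 0)
7G: (12, 0) + (8, 21). λ = (21 - 0)/(8 - 12) ≡ 21/19 mod 23. 19⁻¹ ≡ 17 (mod 23), so λ ≡ 12.
  x = λ² - 12 - 8 = 144 - 20 ≡ 9; y = λ·(12 - 9) - 0 ≡ 13. → (9, 13)
8G: (9, 13) + (8, 21). λ = (21 - 13)/(8 - 9) ≡ 8/22 mod 23. 22⁻¹ ≡ 22 (mod 23), so λ ≡ 15.
  x = λ² - 9 - 8 = 225 - 17 ≡ 1; y = λ·(9 - 1) - 13 ≡ 15. → (1, 15)
9G: (1, 15) + (8, 21). λ = (21 - 15)/(8 - 1) ≡ 6/7 mod 23. 7⁻¹ ≡ 10 (mod 23), so λ ≡ 14.
  x = λ² - 1 - 8 = 196 - 9 ≡ 3; y = λ·(1 - 3) - 15 ≡ 3. → (3, 3)

(3, 3)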